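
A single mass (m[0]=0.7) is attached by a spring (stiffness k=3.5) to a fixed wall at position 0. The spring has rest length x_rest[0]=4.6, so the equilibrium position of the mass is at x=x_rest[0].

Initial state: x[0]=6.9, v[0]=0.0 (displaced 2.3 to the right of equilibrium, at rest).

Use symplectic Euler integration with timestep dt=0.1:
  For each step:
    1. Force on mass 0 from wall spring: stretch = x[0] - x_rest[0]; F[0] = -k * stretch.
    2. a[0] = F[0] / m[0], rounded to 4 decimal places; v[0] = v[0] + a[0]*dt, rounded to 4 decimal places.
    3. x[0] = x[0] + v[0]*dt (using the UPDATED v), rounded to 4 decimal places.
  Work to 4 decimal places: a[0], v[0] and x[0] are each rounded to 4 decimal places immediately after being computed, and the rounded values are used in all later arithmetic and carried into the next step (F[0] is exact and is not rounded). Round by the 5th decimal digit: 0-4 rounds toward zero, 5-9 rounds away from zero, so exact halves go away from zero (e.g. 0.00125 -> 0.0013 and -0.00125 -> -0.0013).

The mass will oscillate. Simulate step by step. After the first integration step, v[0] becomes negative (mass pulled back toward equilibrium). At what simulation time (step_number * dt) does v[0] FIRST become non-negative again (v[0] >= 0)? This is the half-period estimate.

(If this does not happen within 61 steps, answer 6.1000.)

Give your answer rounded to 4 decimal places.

Step 0: x=[6.9000] v=[0.0000]
Step 1: x=[6.7850] v=[-1.1500]
Step 2: x=[6.5608] v=[-2.2425]
Step 3: x=[6.2385] v=[-3.2229]
Step 4: x=[5.8343] v=[-4.0422]
Step 5: x=[5.3684] v=[-4.6594]
Step 6: x=[4.8640] v=[-5.0436]
Step 7: x=[4.3464] v=[-5.1756]
Step 8: x=[3.8415] v=[-5.0488]
Step 9: x=[3.3745] v=[-4.6696]
Step 10: x=[2.9688] v=[-4.0569]
Step 11: x=[2.6447] v=[-3.2413]
Step 12: x=[2.4183] v=[-2.2637]
Step 13: x=[2.3010] v=[-1.1729]
Step 14: x=[2.2987] v=[-0.0234]
Step 15: x=[2.4114] v=[1.1273]
First v>=0 after going negative at step 15, time=1.5000

Answer: 1.5000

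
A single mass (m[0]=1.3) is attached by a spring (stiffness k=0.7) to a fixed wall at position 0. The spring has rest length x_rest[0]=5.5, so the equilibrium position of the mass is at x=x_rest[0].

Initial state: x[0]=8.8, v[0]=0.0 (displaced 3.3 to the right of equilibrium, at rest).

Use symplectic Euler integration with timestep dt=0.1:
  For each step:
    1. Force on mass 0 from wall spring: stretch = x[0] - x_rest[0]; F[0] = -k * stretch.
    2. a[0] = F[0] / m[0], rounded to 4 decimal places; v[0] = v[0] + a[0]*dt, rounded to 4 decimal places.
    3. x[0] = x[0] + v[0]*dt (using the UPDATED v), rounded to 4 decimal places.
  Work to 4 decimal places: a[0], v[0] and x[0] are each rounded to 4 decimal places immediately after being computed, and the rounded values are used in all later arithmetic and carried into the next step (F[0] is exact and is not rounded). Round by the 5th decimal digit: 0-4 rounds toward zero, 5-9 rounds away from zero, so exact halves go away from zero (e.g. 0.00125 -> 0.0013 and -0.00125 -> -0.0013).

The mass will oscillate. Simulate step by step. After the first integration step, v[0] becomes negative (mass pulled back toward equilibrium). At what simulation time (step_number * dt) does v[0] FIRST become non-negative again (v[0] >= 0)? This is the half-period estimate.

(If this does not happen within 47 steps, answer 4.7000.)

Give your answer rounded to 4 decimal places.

Answer: 4.3000

Derivation:
Step 0: x=[8.8000] v=[0.0000]
Step 1: x=[8.7822] v=[-0.1777]
Step 2: x=[8.7468] v=[-0.3544]
Step 3: x=[8.6939] v=[-0.5292]
Step 4: x=[8.6238] v=[-0.7012]
Step 5: x=[8.5369] v=[-0.8694]
Step 6: x=[8.4336] v=[-1.0329]
Step 7: x=[8.3145] v=[-1.1909]
Step 8: x=[8.1803] v=[-1.3425]
Step 9: x=[8.0316] v=[-1.4868]
Step 10: x=[7.8693] v=[-1.6231]
Step 11: x=[7.6942] v=[-1.7507]
Step 12: x=[7.5073] v=[-1.8689]
Step 13: x=[7.3096] v=[-1.9770]
Step 14: x=[7.1022] v=[-2.0744]
Step 15: x=[6.8861] v=[-2.1607]
Step 16: x=[6.6626] v=[-2.2353]
Step 17: x=[6.4328] v=[-2.2979]
Step 18: x=[6.1980] v=[-2.3481]
Step 19: x=[5.9594] v=[-2.3857]
Step 20: x=[5.7184] v=[-2.4104]
Step 21: x=[5.4762] v=[-2.4222]
Step 22: x=[5.2341] v=[-2.4209]
Step 23: x=[4.9934] v=[-2.4066]
Step 24: x=[4.7555] v=[-2.3793]
Step 25: x=[4.5216] v=[-2.3392]
Step 26: x=[4.2930] v=[-2.2865]
Step 27: x=[4.0709] v=[-2.2215]
Step 28: x=[3.8564] v=[-2.1446]
Step 29: x=[3.6508] v=[-2.0561]
Step 30: x=[3.4552] v=[-1.9565]
Step 31: x=[3.2706] v=[-1.8464]
Step 32: x=[3.0980] v=[-1.7264]
Step 33: x=[2.9383] v=[-1.5971]
Step 34: x=[2.7924] v=[-1.4592]
Step 35: x=[2.6611] v=[-1.3134]
Step 36: x=[2.5451] v=[-1.1605]
Step 37: x=[2.4450] v=[-1.0014]
Step 38: x=[2.3613] v=[-0.8369]
Step 39: x=[2.2945] v=[-0.6679]
Step 40: x=[2.2450] v=[-0.4953]
Step 41: x=[2.2130] v=[-0.3200]
Step 42: x=[2.1987] v=[-0.1430]
Step 43: x=[2.2022] v=[0.0348]
First v>=0 after going negative at step 43, time=4.3000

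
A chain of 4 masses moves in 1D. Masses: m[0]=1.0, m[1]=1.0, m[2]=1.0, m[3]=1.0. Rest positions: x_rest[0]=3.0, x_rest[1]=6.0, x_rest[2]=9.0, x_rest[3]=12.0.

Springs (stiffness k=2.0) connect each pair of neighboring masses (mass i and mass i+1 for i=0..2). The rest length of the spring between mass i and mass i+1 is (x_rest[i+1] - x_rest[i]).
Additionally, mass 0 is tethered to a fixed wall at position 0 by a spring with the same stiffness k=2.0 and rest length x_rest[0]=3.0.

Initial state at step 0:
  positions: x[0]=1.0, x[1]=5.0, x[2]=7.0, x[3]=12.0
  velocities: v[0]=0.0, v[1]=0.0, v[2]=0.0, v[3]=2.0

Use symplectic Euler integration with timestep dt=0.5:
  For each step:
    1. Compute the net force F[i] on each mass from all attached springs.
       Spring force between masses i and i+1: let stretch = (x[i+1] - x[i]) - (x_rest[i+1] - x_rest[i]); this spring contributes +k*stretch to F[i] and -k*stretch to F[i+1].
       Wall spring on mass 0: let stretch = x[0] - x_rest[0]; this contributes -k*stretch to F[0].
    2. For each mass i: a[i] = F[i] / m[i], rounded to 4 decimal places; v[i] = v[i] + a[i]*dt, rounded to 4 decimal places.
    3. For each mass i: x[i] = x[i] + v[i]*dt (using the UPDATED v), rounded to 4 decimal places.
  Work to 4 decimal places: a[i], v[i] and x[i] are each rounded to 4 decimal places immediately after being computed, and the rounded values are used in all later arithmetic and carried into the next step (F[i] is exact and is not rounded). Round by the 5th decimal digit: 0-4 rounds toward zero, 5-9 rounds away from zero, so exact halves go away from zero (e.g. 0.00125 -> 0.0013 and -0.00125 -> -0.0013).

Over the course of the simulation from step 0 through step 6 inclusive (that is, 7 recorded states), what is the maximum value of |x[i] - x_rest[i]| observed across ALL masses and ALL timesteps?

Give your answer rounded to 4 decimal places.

Step 0: x=[1.0000 5.0000 7.0000 12.0000] v=[0.0000 0.0000 0.0000 2.0000]
Step 1: x=[2.5000 4.0000 8.5000 12.0000] v=[3.0000 -2.0000 3.0000 0.0000]
Step 2: x=[3.5000 4.5000 9.5000 11.7500] v=[2.0000 1.0000 2.0000 -0.5000]
Step 3: x=[3.2500 7.0000 9.1250 11.8750] v=[-0.5000 5.0000 -0.7500 0.2500]
Step 4: x=[3.2500 8.6875 9.0625 12.1250] v=[0.0000 3.3750 -0.1250 0.5000]
Step 5: x=[4.3438 7.8438 10.3438 12.3438] v=[2.1875 -1.6875 2.5625 0.4375]
Step 6: x=[5.0157 6.5001 11.3751 13.0626] v=[1.3437 -2.6875 2.0625 1.4375]
Max displacement = 2.6875

Answer: 2.6875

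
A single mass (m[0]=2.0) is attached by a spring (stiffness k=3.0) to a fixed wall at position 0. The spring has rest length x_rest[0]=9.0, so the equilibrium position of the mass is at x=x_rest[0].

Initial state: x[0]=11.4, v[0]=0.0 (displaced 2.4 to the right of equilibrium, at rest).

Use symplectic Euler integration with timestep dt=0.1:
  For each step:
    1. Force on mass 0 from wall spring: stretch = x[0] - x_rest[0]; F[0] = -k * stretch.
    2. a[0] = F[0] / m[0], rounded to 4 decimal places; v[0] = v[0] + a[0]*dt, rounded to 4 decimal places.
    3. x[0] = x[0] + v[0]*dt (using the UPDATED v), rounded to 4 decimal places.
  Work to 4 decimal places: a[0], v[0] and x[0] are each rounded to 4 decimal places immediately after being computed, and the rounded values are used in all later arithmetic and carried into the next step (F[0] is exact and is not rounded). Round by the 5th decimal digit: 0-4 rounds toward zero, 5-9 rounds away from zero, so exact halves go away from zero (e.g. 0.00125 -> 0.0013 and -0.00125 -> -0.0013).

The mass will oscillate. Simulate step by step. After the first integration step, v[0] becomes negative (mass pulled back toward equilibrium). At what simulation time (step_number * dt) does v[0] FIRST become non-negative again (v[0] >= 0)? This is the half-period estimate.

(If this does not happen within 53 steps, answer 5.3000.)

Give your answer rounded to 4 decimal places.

Answer: 2.6000

Derivation:
Step 0: x=[11.4000] v=[0.0000]
Step 1: x=[11.3640] v=[-0.3600]
Step 2: x=[11.2925] v=[-0.7146]
Step 3: x=[11.1867] v=[-1.0585]
Step 4: x=[11.0481] v=[-1.3865]
Step 5: x=[10.8787] v=[-1.6937]
Step 6: x=[10.6812] v=[-1.9755]
Step 7: x=[10.4584] v=[-2.2277]
Step 8: x=[10.2138] v=[-2.4465]
Step 9: x=[9.9509] v=[-2.6286]
Step 10: x=[9.6738] v=[-2.7712]
Step 11: x=[9.3866] v=[-2.8723]
Step 12: x=[9.0936] v=[-2.9303]
Step 13: x=[8.7992] v=[-2.9443]
Step 14: x=[8.5078] v=[-2.9142]
Step 15: x=[8.2238] v=[-2.8404]
Step 16: x=[7.9514] v=[-2.7240]
Step 17: x=[7.6947] v=[-2.5667]
Step 18: x=[7.4576] v=[-2.3709]
Step 19: x=[7.2437] v=[-2.1395]
Step 20: x=[7.0561] v=[-1.8761]
Step 21: x=[6.8977] v=[-1.5845]
Step 22: x=[6.7708] v=[-1.2692]
Step 23: x=[6.6773] v=[-0.9348]
Step 24: x=[6.6187] v=[-0.5864]
Step 25: x=[6.5958] v=[-0.2292]
Step 26: x=[6.6089] v=[0.1314]
First v>=0 after going negative at step 26, time=2.6000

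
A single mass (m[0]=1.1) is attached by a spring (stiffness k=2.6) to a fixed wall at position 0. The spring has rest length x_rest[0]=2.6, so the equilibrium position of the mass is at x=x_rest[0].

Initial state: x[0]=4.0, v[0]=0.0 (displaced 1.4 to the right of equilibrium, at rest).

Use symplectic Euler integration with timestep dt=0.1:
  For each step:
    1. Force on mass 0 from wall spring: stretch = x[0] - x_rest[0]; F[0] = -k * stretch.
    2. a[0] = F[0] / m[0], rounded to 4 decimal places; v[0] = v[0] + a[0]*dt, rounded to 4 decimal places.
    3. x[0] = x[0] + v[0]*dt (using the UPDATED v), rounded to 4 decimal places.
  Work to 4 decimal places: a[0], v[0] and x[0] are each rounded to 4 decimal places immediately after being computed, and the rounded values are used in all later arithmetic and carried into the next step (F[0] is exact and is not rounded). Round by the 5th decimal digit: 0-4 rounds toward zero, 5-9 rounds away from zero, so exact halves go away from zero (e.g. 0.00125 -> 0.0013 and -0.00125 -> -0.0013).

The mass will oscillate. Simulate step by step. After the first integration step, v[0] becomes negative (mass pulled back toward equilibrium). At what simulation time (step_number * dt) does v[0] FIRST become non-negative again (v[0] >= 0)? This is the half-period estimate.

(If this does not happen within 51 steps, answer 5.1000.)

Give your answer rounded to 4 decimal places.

Answer: 2.1000

Derivation:
Step 0: x=[4.0000] v=[0.0000]
Step 1: x=[3.9669] v=[-0.3309]
Step 2: x=[3.9015] v=[-0.6540]
Step 3: x=[3.8053] v=[-0.9616]
Step 4: x=[3.6807] v=[-1.2465]
Step 5: x=[3.5305] v=[-1.5019]
Step 6: x=[3.3583] v=[-1.7218]
Step 7: x=[3.1682] v=[-1.9010]
Step 8: x=[2.9647] v=[-2.0353]
Step 9: x=[2.7526] v=[-2.1215]
Step 10: x=[2.5368] v=[-2.1576]
Step 11: x=[2.3225] v=[-2.1427]
Step 12: x=[2.1148] v=[-2.0771]
Step 13: x=[1.9186] v=[-1.9624]
Step 14: x=[1.7385] v=[-1.8013]
Step 15: x=[1.5787] v=[-1.5977]
Step 16: x=[1.4431] v=[-1.3563]
Step 17: x=[1.3348] v=[-1.0829]
Step 18: x=[1.2564] v=[-0.7839]
Step 19: x=[1.2098] v=[-0.4663]
Step 20: x=[1.1960] v=[-0.1377]
Step 21: x=[1.2154] v=[0.1942]
First v>=0 after going negative at step 21, time=2.1000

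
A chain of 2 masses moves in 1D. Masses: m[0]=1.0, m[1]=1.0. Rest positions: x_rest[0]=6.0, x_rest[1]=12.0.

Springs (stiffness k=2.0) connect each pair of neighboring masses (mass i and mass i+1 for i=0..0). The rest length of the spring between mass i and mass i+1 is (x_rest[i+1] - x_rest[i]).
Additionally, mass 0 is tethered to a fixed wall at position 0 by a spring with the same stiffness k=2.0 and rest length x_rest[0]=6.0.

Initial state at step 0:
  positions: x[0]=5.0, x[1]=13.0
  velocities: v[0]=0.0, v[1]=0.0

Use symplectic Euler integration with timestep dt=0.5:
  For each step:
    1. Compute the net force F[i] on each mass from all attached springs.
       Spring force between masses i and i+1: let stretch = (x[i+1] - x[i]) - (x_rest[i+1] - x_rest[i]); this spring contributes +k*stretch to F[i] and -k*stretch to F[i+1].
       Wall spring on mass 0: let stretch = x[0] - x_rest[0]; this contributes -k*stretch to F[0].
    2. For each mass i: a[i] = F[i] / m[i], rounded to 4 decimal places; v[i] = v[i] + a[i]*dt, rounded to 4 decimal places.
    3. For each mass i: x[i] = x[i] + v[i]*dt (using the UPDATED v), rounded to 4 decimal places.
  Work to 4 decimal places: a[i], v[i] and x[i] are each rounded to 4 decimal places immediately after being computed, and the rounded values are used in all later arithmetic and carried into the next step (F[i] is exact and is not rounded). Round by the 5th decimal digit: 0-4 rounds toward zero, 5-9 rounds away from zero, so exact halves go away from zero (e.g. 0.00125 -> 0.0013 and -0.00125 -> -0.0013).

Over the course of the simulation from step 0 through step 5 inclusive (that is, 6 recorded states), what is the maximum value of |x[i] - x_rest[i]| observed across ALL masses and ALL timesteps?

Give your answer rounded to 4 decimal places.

Answer: 1.5000

Derivation:
Step 0: x=[5.0000 13.0000] v=[0.0000 0.0000]
Step 1: x=[6.5000 12.0000] v=[3.0000 -2.0000]
Step 2: x=[7.5000 11.2500] v=[2.0000 -1.5000]
Step 3: x=[6.6250 11.6250] v=[-1.7500 0.7500]
Step 4: x=[4.9375 12.5000] v=[-3.3750 1.7500]
Step 5: x=[4.5625 12.5938] v=[-0.7500 0.1875]
Max displacement = 1.5000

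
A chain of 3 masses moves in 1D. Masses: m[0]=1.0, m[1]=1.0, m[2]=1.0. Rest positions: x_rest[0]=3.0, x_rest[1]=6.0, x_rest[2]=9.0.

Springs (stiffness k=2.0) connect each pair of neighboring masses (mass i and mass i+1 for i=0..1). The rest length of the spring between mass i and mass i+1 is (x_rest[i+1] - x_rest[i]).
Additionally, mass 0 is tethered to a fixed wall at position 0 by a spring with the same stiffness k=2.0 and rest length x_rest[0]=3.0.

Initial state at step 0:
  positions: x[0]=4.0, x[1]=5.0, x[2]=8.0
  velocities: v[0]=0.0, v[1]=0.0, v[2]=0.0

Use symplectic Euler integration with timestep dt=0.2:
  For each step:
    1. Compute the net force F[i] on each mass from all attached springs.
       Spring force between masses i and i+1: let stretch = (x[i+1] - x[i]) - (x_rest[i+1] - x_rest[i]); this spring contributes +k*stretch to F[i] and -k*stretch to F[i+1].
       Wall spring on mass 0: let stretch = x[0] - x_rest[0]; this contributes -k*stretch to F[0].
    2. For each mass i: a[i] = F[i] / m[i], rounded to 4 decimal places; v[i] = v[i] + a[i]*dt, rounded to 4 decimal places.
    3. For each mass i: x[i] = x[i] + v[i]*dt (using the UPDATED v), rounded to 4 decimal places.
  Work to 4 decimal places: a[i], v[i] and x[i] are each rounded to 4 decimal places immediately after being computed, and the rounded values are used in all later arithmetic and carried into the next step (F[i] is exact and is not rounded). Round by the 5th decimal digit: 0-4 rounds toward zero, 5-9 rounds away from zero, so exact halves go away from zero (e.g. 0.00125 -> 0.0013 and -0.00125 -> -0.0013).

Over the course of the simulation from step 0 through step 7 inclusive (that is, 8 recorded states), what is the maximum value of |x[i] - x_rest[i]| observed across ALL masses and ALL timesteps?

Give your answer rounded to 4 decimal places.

Step 0: x=[4.0000 5.0000 8.0000] v=[0.0000 0.0000 0.0000]
Step 1: x=[3.7600 5.1600 8.0000] v=[-1.2000 0.8000 0.0000]
Step 2: x=[3.3312 5.4352 8.0128] v=[-2.1440 1.3760 0.0640]
Step 3: x=[2.8042 5.7483 8.0594] v=[-2.6349 1.5654 0.2330]
Step 4: x=[2.2884 6.0107 8.1611] v=[-2.5789 1.3122 0.5086]
Step 5: x=[1.8873 6.1474 8.3308] v=[-2.0053 0.6834 0.8484]
Step 6: x=[1.6761 6.1179 8.5658] v=[-1.0562 -0.1473 1.1750]
Step 7: x=[1.6861 5.9289 8.8450] v=[0.0501 -0.9449 1.3958]
Max displacement = 1.3239

Answer: 1.3239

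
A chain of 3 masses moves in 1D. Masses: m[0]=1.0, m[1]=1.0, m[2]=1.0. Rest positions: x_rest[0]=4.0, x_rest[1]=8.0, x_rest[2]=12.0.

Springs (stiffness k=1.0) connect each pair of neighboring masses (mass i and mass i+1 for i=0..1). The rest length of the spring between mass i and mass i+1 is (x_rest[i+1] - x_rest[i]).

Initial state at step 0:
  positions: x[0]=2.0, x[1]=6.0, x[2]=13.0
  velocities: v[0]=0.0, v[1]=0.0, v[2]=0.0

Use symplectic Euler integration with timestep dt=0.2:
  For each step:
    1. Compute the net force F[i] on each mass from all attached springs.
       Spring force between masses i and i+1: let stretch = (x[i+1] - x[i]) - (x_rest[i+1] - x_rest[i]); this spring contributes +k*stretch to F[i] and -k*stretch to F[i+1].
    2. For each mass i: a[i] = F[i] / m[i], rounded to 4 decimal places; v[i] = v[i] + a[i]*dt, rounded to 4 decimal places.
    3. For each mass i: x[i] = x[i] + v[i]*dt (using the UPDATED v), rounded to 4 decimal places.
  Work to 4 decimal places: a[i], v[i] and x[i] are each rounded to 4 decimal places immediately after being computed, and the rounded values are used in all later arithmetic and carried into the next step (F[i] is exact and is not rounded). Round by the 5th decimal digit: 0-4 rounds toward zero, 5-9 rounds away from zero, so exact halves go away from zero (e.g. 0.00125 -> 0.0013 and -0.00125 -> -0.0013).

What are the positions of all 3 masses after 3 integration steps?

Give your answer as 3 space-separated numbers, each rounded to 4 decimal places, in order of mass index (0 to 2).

Answer: 2.0232 6.6497 12.3270

Derivation:
Step 0: x=[2.0000 6.0000 13.0000] v=[0.0000 0.0000 0.0000]
Step 1: x=[2.0000 6.1200 12.8800] v=[0.0000 0.6000 -0.6000]
Step 2: x=[2.0048 6.3456 12.6496] v=[0.0240 1.1280 -1.1520]
Step 3: x=[2.0232 6.6497 12.3270] v=[0.0922 1.5206 -1.6128]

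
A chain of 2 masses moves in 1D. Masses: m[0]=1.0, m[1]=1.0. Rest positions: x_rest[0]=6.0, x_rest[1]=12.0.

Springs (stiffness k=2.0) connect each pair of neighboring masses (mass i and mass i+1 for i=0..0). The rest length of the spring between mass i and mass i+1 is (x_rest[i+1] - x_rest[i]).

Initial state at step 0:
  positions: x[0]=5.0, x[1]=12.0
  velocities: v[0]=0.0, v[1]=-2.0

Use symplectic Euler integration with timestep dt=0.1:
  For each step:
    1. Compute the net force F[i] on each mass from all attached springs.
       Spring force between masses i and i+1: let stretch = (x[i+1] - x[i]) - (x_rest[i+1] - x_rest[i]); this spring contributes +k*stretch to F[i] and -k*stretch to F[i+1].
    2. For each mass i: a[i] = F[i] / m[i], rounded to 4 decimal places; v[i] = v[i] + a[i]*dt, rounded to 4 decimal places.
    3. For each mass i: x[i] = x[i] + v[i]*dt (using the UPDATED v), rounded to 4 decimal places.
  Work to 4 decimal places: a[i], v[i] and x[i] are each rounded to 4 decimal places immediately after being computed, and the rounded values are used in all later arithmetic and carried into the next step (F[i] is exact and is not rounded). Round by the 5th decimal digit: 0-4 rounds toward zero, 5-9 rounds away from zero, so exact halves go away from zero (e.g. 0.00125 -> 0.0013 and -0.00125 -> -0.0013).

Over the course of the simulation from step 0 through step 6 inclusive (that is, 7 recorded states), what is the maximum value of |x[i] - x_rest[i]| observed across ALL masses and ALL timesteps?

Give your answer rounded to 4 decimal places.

Answer: 1.4354

Derivation:
Step 0: x=[5.0000 12.0000] v=[0.0000 -2.0000]
Step 1: x=[5.0200 11.7800] v=[0.2000 -2.2000]
Step 2: x=[5.0552 11.5448] v=[0.3520 -2.3520]
Step 3: x=[5.1002 11.2998] v=[0.4499 -2.4499]
Step 4: x=[5.1492 11.0508] v=[0.4898 -2.4898]
Step 5: x=[5.1962 10.8038] v=[0.4701 -2.4701]
Step 6: x=[5.2354 10.5646] v=[0.3916 -2.3916]
Max displacement = 1.4354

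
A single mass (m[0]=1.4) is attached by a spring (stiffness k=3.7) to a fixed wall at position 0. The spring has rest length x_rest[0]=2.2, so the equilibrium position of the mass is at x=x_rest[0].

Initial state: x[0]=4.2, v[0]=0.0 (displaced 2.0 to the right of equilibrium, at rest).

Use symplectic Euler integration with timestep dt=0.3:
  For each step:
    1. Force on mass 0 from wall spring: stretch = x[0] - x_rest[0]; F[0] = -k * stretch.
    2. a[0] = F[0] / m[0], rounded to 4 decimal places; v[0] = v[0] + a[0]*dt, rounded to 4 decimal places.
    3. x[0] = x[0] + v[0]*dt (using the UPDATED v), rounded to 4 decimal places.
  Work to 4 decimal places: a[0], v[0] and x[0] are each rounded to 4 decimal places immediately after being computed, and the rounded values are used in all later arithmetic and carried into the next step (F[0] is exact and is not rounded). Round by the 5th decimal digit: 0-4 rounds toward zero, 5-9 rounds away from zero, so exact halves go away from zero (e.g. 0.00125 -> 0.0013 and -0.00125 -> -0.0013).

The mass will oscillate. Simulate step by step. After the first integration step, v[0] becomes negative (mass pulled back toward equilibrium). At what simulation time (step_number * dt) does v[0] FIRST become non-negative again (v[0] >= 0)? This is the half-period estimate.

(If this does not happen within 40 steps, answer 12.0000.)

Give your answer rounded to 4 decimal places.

Answer: 2.1000

Derivation:
Step 0: x=[4.2000] v=[0.0000]
Step 1: x=[3.7243] v=[-1.5857]
Step 2: x=[2.8860] v=[-2.7943]
Step 3: x=[1.8845] v=[-3.3382]
Step 4: x=[0.9581] v=[-3.0881]
Step 5: x=[0.3271] v=[-2.1034]
Step 6: x=[0.1416] v=[-0.6185]
Step 7: x=[0.4457] v=[1.0135]
First v>=0 after going negative at step 7, time=2.1000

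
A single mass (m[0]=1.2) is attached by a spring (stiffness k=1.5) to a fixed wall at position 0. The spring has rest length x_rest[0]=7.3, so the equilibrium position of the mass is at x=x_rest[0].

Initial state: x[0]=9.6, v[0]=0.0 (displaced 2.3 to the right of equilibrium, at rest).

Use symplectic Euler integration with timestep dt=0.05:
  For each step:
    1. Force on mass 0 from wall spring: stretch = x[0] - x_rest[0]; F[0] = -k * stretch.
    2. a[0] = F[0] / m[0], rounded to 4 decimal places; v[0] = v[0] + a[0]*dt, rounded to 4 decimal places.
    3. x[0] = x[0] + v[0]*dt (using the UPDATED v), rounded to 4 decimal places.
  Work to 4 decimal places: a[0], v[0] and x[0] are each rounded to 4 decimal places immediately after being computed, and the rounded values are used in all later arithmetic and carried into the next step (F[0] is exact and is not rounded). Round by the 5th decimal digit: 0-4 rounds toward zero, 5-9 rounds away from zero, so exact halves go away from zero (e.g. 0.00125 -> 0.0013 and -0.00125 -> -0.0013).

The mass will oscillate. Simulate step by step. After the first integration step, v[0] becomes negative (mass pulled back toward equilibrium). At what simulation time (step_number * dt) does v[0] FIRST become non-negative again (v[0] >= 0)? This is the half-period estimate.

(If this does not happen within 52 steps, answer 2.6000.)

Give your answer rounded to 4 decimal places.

Answer: 2.6000

Derivation:
Step 0: x=[9.6000] v=[0.0000]
Step 1: x=[9.5928] v=[-0.1438]
Step 2: x=[9.5784] v=[-0.2871]
Step 3: x=[9.5569] v=[-0.4295]
Step 4: x=[9.5284] v=[-0.5706]
Step 5: x=[9.4929] v=[-0.7099]
Step 6: x=[9.4506] v=[-0.8470]
Step 7: x=[9.4015] v=[-0.9814]
Step 8: x=[9.3459] v=[-1.1127]
Step 9: x=[9.2839] v=[-1.2406]
Step 10: x=[9.2157] v=[-1.3646]
Step 11: x=[9.1415] v=[-1.4843]
Step 12: x=[9.0615] v=[-1.5994]
Step 13: x=[8.9760] v=[-1.7095]
Step 14: x=[8.8853] v=[-1.8143]
Step 15: x=[8.7896] v=[-1.9134]
Step 16: x=[8.6893] v=[-2.0065]
Step 17: x=[8.5846] v=[-2.0933]
Step 18: x=[8.4759] v=[-2.1736]
Step 19: x=[8.3635] v=[-2.2471]
Step 20: x=[8.2478] v=[-2.3136]
Step 21: x=[8.1292] v=[-2.3728]
Step 22: x=[8.0080] v=[-2.4246]
Step 23: x=[7.8846] v=[-2.4689]
Step 24: x=[7.7593] v=[-2.5054]
Step 25: x=[7.6326] v=[-2.5341]
Step 26: x=[7.5049] v=[-2.5549]
Step 27: x=[7.3765] v=[-2.5677]
Step 28: x=[7.2479] v=[-2.5725]
Step 29: x=[7.1194] v=[-2.5692]
Step 30: x=[6.9915] v=[-2.5579]
Step 31: x=[6.8646] v=[-2.5386]
Step 32: x=[6.7390] v=[-2.5114]
Step 33: x=[6.6152] v=[-2.4763]
Step 34: x=[6.4935] v=[-2.4335]
Step 35: x=[6.3743] v=[-2.3831]
Step 36: x=[6.2580] v=[-2.3252]
Step 37: x=[6.1450] v=[-2.2601]
Step 38: x=[6.0356] v=[-2.1879]
Step 39: x=[5.9302] v=[-2.1089]
Step 40: x=[5.8290] v=[-2.0233]
Step 41: x=[5.7324] v=[-1.9314]
Step 42: x=[5.6407] v=[-1.8334]
Step 43: x=[5.5542] v=[-1.7297]
Step 44: x=[5.4732] v=[-1.6206]
Step 45: x=[5.3979] v=[-1.5064]
Step 46: x=[5.3285] v=[-1.3875]
Step 47: x=[5.2653] v=[-1.2643]
Step 48: x=[5.2084] v=[-1.1371]
Step 49: x=[5.1581] v=[-1.0064]
Step 50: x=[5.1145] v=[-0.8725]
Step 51: x=[5.0777] v=[-0.7359]
Step 52: x=[5.0479] v=[-0.5970]
v[0] did not become non-negative within 52 steps; using fallback time=2.6000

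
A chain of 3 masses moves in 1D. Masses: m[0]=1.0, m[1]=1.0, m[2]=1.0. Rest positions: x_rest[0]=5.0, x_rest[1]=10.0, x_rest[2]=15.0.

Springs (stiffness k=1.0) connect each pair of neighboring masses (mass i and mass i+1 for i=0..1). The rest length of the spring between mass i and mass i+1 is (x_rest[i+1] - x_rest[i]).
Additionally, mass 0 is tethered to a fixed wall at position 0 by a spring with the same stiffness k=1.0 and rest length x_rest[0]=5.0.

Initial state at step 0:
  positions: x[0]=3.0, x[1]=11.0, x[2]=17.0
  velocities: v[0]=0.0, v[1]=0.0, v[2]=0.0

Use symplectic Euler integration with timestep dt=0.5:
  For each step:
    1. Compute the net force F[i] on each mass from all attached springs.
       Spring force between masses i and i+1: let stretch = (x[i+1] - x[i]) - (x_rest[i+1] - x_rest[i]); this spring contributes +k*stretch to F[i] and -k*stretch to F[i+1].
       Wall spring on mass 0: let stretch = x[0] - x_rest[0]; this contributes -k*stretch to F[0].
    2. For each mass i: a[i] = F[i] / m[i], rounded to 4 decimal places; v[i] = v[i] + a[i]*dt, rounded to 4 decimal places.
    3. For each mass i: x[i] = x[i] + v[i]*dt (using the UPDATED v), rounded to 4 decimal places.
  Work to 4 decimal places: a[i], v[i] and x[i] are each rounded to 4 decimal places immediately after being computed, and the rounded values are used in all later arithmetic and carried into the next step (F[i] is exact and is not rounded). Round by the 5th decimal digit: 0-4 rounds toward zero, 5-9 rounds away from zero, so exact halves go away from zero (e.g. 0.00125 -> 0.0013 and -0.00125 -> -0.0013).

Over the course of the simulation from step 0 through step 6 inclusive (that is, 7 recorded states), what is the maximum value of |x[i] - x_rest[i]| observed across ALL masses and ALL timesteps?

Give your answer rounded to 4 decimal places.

Step 0: x=[3.0000 11.0000 17.0000] v=[0.0000 0.0000 0.0000]
Step 1: x=[4.2500 10.5000 16.7500] v=[2.5000 -1.0000 -0.5000]
Step 2: x=[6.0000 10.0000 16.1875] v=[3.5000 -1.0000 -1.1250]
Step 3: x=[7.2500 10.0469 15.3281] v=[2.5000 0.0938 -1.7188]
Step 4: x=[7.3868 10.7149 14.3984] v=[0.2735 1.3360 -1.8594]
Step 5: x=[6.5089 11.4718 13.7978] v=[-1.7559 1.5137 -1.2012]
Step 6: x=[5.2445 11.5695 13.8657] v=[-2.5289 0.1953 0.1358]
Max displacement = 2.3868

Answer: 2.3868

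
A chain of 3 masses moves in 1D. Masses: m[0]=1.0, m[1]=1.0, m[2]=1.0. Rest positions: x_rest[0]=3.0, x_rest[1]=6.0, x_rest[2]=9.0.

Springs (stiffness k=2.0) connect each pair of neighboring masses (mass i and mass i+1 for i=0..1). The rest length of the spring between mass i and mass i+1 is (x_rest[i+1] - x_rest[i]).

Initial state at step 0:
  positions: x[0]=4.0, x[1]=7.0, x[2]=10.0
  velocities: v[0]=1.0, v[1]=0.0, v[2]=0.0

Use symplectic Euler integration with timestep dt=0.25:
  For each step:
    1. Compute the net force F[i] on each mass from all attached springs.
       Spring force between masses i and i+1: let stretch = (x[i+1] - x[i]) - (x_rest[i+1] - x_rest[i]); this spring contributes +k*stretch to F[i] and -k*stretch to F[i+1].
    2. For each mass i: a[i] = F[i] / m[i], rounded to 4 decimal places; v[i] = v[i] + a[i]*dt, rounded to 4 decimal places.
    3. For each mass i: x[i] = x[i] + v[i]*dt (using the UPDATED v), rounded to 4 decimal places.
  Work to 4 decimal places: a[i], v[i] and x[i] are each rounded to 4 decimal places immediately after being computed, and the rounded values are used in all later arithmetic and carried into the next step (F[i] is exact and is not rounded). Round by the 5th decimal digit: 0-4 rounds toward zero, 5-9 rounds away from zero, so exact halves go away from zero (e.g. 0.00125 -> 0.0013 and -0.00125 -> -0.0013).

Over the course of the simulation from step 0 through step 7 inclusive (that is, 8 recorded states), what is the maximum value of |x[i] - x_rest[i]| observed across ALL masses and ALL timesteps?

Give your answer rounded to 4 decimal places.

Step 0: x=[4.0000 7.0000 10.0000] v=[1.0000 0.0000 0.0000]
Step 1: x=[4.2500 7.0000 10.0000] v=[1.0000 0.0000 0.0000]
Step 2: x=[4.4688 7.0313 10.0000] v=[0.8750 0.1250 0.0000]
Step 3: x=[4.6329 7.1133 10.0039] v=[0.6563 0.3281 0.0157]
Step 4: x=[4.7320 7.2466 10.0215] v=[0.3965 0.5332 0.0704]
Step 5: x=[4.7705 7.4125 10.0673] v=[0.1538 0.6634 0.1830]
Step 6: x=[4.7642 7.5800 10.1562] v=[-0.0252 0.6698 0.3556]
Step 7: x=[4.7349 7.7175 10.2981] v=[-0.1173 0.5500 0.5675]
Max displacement = 1.7705

Answer: 1.7705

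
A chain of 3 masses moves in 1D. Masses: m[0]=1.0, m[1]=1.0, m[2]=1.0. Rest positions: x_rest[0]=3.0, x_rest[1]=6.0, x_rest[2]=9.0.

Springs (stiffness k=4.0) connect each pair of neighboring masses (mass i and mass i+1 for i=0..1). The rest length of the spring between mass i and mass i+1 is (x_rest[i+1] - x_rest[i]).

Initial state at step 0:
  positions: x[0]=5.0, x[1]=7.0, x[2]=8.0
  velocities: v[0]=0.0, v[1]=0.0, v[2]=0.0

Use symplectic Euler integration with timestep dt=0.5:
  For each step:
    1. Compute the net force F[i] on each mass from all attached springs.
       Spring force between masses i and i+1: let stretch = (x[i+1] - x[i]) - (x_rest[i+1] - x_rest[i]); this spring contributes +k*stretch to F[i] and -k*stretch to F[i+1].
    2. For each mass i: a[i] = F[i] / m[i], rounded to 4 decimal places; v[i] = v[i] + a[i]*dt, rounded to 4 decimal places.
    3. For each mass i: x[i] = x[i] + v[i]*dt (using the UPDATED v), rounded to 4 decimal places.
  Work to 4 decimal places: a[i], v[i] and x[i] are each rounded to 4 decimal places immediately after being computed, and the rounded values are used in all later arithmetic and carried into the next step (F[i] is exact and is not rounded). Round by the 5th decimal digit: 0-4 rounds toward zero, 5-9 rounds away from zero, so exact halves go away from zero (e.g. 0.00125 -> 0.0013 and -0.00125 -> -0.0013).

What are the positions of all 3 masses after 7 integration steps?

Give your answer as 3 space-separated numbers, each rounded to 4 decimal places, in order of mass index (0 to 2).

Step 0: x=[5.0000 7.0000 8.0000] v=[0.0000 0.0000 0.0000]
Step 1: x=[4.0000 6.0000 10.0000] v=[-2.0000 -2.0000 4.0000]
Step 2: x=[2.0000 7.0000 11.0000] v=[-4.0000 2.0000 2.0000]
Step 3: x=[2.0000 7.0000 11.0000] v=[0.0000 0.0000 0.0000]
Step 4: x=[4.0000 6.0000 10.0000] v=[4.0000 -2.0000 -2.0000]
Step 5: x=[5.0000 7.0000 8.0000] v=[2.0000 2.0000 -4.0000]
Step 6: x=[5.0000 7.0000 8.0000] v=[0.0000 0.0000 0.0000]
Step 7: x=[4.0000 6.0000 10.0000] v=[-2.0000 -2.0000 4.0000]

Answer: 4.0000 6.0000 10.0000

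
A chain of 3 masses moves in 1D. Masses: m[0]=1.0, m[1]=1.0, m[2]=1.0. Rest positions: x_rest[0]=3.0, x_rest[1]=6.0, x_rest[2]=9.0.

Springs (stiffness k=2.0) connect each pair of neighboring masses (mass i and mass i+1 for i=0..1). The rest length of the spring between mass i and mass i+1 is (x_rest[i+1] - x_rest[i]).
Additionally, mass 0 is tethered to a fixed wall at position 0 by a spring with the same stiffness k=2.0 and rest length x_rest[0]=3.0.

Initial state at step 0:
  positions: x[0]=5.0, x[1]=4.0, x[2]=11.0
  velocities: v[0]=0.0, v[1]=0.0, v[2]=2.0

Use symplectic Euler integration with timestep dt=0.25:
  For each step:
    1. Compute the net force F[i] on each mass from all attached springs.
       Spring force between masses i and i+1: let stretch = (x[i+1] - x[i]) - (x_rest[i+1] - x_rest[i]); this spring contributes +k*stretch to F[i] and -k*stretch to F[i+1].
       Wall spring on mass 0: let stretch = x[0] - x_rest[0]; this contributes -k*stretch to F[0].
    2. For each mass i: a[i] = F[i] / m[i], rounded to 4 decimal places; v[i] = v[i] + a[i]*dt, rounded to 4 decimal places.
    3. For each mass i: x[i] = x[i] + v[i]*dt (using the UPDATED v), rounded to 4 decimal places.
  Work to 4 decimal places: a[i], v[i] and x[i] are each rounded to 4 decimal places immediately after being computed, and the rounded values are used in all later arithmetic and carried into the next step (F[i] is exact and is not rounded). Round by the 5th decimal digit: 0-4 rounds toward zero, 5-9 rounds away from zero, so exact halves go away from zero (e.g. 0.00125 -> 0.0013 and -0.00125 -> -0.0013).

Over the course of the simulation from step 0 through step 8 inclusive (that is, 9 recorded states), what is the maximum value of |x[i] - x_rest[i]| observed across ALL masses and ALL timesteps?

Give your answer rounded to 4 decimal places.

Step 0: x=[5.0000 4.0000 11.0000] v=[0.0000 0.0000 2.0000]
Step 1: x=[4.2500 5.0000 11.0000] v=[-3.0000 4.0000 0.0000]
Step 2: x=[3.0625 6.6563 10.6250] v=[-4.7500 6.6250 -1.5000]
Step 3: x=[1.9414 8.3594 10.1289] v=[-4.4844 6.8125 -1.9844]
Step 4: x=[1.3799 9.4815 9.7866] v=[-2.2461 4.4883 -1.3692]
Step 5: x=[1.6586 9.6290 9.7812] v=[1.1148 0.5901 -0.0218]
Step 6: x=[2.7263 8.7993 10.1317] v=[4.2707 -3.3190 1.4021]
Step 7: x=[4.2123 7.3770 10.6907] v=[5.9441 -5.6893 2.2359]
Step 8: x=[5.5674 5.9733 11.2105] v=[5.4203 -5.6148 2.0791]
Max displacement = 3.6290

Answer: 3.6290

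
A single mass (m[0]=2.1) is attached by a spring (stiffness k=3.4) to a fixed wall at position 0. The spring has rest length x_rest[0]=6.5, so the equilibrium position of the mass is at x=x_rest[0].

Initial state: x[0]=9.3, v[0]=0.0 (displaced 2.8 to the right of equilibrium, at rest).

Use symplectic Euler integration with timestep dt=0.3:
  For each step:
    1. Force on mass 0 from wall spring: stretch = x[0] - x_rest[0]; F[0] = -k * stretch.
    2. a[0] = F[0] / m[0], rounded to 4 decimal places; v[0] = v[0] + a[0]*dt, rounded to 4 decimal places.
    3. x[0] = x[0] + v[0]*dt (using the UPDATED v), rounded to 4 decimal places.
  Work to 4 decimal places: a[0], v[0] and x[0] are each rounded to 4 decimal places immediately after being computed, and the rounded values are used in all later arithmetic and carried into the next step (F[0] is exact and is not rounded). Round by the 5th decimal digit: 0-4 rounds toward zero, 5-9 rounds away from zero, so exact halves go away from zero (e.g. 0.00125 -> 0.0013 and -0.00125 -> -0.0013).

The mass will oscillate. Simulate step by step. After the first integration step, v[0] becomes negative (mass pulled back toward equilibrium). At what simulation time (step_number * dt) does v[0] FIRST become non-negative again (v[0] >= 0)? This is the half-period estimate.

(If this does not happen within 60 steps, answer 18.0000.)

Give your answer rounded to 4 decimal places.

Answer: 2.7000

Derivation:
Step 0: x=[9.3000] v=[0.0000]
Step 1: x=[8.8920] v=[-1.3600]
Step 2: x=[8.1355] v=[-2.5218]
Step 3: x=[7.1406] v=[-3.3162]
Step 4: x=[6.0524] v=[-3.6274]
Step 5: x=[5.0294] v=[-3.4100]
Step 6: x=[4.2207] v=[-2.6957]
Step 7: x=[3.7441] v=[-1.5886]
Step 8: x=[3.6691] v=[-0.2500]
Step 9: x=[4.0066] v=[1.1250]
First v>=0 after going negative at step 9, time=2.7000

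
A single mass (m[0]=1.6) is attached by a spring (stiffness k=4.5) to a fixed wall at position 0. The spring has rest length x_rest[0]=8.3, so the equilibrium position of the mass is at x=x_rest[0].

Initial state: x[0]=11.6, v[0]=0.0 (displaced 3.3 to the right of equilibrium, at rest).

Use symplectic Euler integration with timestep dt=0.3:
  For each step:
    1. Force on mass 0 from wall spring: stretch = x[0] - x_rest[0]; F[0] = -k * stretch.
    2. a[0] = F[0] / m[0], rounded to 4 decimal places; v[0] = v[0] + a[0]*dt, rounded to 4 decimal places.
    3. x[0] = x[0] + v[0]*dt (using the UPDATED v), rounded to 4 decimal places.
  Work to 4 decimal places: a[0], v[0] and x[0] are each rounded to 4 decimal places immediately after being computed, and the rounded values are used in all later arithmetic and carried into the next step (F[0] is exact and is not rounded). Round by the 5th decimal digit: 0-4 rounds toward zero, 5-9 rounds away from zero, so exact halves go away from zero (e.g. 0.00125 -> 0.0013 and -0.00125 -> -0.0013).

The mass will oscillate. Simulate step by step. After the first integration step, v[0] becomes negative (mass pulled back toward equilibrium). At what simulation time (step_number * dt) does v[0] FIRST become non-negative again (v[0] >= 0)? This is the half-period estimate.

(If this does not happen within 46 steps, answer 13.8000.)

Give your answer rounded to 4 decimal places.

Step 0: x=[11.6000] v=[0.0000]
Step 1: x=[10.7647] v=[-2.7844]
Step 2: x=[9.3055] v=[-4.8640]
Step 3: x=[7.5918] v=[-5.7124]
Step 4: x=[6.0573] v=[-5.1149]
Step 5: x=[5.0905] v=[-3.2226]
Step 6: x=[4.9361] v=[-0.5146]
Step 7: x=[5.6332] v=[2.3237]
First v>=0 after going negative at step 7, time=2.1000

Answer: 2.1000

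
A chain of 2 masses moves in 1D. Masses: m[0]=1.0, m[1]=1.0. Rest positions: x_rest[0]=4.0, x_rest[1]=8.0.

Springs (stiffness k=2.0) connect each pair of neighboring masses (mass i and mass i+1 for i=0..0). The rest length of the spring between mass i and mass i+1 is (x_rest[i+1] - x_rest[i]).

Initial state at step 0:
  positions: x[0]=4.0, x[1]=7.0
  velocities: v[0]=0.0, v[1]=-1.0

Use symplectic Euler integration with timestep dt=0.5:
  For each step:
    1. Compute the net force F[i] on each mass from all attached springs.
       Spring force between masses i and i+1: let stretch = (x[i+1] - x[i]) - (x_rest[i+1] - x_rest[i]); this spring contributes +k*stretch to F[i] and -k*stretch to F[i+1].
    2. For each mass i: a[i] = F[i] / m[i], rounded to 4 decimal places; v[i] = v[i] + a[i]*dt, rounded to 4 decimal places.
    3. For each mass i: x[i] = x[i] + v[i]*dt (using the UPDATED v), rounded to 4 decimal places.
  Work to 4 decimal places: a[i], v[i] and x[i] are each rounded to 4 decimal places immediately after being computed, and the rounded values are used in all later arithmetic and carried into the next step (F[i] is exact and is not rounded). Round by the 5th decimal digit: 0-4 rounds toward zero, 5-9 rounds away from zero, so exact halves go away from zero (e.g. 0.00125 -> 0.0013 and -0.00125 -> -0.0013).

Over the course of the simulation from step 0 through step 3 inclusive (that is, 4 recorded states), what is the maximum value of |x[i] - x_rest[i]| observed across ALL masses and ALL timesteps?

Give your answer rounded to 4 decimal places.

Step 0: x=[4.0000 7.0000] v=[0.0000 -1.0000]
Step 1: x=[3.5000 7.0000] v=[-1.0000 0.0000]
Step 2: x=[2.7500 7.2500] v=[-1.5000 0.5000]
Step 3: x=[2.2500 7.2500] v=[-1.0000 0.0000]
Max displacement = 1.7500

Answer: 1.7500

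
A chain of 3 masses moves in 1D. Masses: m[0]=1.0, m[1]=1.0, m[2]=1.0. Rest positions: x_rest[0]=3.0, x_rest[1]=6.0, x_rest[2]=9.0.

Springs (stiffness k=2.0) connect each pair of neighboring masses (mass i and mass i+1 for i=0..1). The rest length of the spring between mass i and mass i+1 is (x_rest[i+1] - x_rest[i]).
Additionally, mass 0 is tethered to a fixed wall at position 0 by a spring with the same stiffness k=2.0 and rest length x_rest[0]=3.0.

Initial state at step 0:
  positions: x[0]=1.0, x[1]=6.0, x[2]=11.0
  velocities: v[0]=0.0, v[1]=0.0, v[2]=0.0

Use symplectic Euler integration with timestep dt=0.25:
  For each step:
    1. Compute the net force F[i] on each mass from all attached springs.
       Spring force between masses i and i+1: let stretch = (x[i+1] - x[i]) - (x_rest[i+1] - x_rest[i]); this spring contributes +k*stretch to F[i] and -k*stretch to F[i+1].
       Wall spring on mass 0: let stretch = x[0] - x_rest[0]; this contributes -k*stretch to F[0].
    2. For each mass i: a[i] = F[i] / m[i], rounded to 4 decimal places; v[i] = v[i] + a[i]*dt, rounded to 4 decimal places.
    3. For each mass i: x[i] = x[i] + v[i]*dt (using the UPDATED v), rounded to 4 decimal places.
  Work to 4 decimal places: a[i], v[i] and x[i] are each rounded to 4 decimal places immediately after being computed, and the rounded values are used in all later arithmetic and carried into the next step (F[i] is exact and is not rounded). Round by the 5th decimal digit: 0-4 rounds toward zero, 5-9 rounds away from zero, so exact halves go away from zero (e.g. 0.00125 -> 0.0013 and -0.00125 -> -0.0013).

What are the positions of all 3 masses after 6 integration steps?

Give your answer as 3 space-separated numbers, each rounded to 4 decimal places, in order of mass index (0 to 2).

Answer: 5.2400 6.9219 7.8431

Derivation:
Step 0: x=[1.0000 6.0000 11.0000] v=[0.0000 0.0000 0.0000]
Step 1: x=[1.5000 6.0000 10.7500] v=[2.0000 0.0000 -1.0000]
Step 2: x=[2.3750 6.0313 10.2813] v=[3.5000 0.1250 -1.8750]
Step 3: x=[3.4102 6.1368 9.6563] v=[4.1407 0.4219 -2.5000]
Step 4: x=[4.3599 6.3414 8.9664] v=[3.7989 0.8184 -2.7598]
Step 5: x=[5.0123 6.6265 8.3233] v=[2.6097 1.1402 -2.5723]
Step 6: x=[5.2400 6.9219 7.8431] v=[0.9107 1.1815 -1.9207]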